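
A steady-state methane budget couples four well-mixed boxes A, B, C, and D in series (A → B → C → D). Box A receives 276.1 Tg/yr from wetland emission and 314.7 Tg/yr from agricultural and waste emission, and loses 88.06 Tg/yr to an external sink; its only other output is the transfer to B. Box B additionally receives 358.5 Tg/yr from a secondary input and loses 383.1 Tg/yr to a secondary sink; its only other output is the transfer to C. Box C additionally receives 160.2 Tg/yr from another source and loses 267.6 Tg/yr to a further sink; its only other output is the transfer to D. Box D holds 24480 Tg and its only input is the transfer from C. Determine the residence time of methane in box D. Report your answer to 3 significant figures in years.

Box A: F(A→B) = (276.1 + 314.7) − 88.06 = 502.74 Tg/yr.
Box B: F(B→C) = (502.74 + 358.5) − 383.1 = 478.14 Tg/yr.
Box C: F(C→D) = (478.14 + 160.2) − 267.6 = 370.74 Tg/yr.
Box D throughput = its input = 370.74 Tg/yr; τ = 24480 / 370.74 = 66.03 yr.

66.0 yr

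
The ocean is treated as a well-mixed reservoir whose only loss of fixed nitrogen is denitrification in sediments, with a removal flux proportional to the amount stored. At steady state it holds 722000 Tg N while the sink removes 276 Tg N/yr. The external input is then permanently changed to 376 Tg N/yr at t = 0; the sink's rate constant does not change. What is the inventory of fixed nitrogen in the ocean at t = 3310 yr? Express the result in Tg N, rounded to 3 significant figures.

910000 Tg N

The sink rate constant is k = F₀/M₀ = 276/722000 = 0.0003823 yr⁻¹.
Solving dM/dt = F₁ − kM with M(0) = M₀ gives M(t) = F₁/k + (M₀ − F₁/k)·e^(−kt).
F₁/k = 376/0.0003823 = 983590 Tg N; kt = 0.0003823 × 3310 = 1.265, e^(−kt) = 0.2821.
M(3310) = 983590 + (722000 − 983590) × 0.2821 = 983590 − 73810 = 909790 Tg N.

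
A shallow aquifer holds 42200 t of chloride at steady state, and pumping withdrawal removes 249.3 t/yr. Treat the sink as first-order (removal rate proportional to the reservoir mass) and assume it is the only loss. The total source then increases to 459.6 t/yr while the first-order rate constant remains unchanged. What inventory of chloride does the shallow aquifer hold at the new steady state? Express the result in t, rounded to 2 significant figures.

Rate constant k = F/M = 249.3 / 42200 = 0.005908 yr⁻¹.
At the new steady state, source = k·M_new ⇒ M_new = 459.6 / 0.005908 = 77800 t.
(Equivalently M_new = M × F_new/F_old = 42200 × 459.6/249.3.)

78000 t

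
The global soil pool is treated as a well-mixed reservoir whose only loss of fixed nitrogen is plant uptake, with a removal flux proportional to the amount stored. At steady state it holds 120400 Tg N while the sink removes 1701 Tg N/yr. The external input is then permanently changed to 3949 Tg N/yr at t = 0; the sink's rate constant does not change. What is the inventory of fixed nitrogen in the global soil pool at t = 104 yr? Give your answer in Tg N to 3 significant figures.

243000 Tg N

τ = M₀/F₀ = 120400/1701 = 70.78 yr; rate constant k = 1/τ.
New steady state M_∞ = F₁/k = F₁·τ = 3949 × 70.78 = 279520 Tg N.
M(t) = M_∞ + (M₀ − M_∞)·e^(−t/τ); t/τ = 104/70.78 = 1.469, so e^(−t/τ) = 0.2301.
M(t) = 279520 − 159100 × 0.2301 = 242910 Tg N.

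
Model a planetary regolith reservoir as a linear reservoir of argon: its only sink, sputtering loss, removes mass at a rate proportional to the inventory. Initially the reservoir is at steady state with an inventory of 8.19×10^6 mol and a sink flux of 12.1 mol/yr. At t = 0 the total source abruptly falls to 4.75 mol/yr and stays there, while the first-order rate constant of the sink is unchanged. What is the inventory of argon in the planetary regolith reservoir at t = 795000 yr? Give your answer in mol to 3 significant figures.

τ = M₀/F₀ = 8.19×10^6/12.1 = 676900 yr; rate constant k = 1/τ.
New steady state M_∞ = F₁/k = F₁·τ = 4.75 × 676900 = 3.2151×10^6 mol.
M(t) = M_∞ + (M₀ − M_∞)·e^(−t/τ); t/τ = 795000/676900 = 1.175, so e^(−t/τ) = 0.3090.
M(t) = 3.2151×10^6 + 4.975×10^6 × 0.3090 = 4.7521×10^6 mol.

4.75×10^6 mol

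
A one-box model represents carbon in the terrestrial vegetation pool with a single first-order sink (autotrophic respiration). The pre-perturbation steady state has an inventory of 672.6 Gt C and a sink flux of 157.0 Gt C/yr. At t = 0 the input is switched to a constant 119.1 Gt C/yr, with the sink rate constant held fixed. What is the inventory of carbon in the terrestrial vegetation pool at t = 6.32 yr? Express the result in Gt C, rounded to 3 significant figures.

The sink rate constant is k = F₀/M₀ = 157.0/672.6 = 0.2334 yr⁻¹.
Solving dM/dt = F₁ − kM with M(0) = M₀ gives M(t) = F₁/k + (M₀ − F₁/k)·e^(−kt).
F₁/k = 119.1/0.2334 = 510.23 Gt C; kt = 0.2334 × 6.32 = 1.475, e^(−kt) = 0.2287.
M(6.32) = 510.23 + (672.6 − 510.23) × 0.2287 = 510.23 + 37.14 = 547.37 Gt C.

547 Gt C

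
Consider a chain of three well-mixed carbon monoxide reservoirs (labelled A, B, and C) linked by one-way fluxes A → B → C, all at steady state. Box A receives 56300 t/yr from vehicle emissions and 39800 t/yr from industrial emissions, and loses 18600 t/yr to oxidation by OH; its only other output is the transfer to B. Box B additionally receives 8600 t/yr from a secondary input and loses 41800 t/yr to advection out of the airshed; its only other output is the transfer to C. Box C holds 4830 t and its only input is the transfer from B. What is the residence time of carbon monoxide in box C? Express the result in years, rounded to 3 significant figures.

Box A: F(A→B) = (56300 + 39800) − 18600 = 77500 t/yr.
Box B: F(B→C) = (77500 + 8600) − 41800 = 44300 t/yr.
Box C throughput = its input = 44300 t/yr; τ = 4830 / 44300 = 0.1090 yr.

0.109 yr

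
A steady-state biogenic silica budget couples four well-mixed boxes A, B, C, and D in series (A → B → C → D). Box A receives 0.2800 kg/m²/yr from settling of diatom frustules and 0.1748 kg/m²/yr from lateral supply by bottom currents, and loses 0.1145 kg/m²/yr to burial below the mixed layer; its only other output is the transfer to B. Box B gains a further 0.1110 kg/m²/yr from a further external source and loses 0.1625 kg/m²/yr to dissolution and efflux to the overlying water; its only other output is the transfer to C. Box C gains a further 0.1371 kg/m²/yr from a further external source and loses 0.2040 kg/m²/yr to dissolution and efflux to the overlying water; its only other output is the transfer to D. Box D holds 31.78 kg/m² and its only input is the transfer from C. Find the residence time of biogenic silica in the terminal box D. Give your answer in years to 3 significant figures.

Box A: F(A→B) = (0.2800 + 0.1748) − 0.1145 = 0.34030 kg/m²/yr.
Box B: F(B→C) = (0.34030 + 0.1110) − 0.1625 = 0.28880 kg/m²/yr.
Box C: F(C→D) = (0.28880 + 0.1371) − 0.2040 = 0.22190 kg/m²/yr.
Box D throughput = its input = 0.22190 kg/m²/yr; τ = 31.78 / 0.22190 = 143.2 yr.

143 yr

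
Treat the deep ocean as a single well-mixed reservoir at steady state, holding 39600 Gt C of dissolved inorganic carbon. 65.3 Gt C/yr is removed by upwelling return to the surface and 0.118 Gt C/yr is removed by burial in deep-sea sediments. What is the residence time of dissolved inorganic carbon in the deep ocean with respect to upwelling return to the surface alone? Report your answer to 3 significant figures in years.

606 yr

Residence time with respect to a single sink: τ = M / F_sink.
τ = 39600 / 65.3 = 606.4 yr.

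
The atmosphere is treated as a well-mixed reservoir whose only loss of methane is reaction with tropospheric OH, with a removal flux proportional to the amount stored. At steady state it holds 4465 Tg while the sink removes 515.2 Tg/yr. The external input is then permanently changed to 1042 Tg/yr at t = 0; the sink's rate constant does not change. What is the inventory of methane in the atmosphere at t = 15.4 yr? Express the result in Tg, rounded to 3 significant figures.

8260 Tg

Residence time τ = M₀/F₀ = 8.667 yr. The eventual steady state is M_∞ = M₀·(F₁/F₀) = 4465 × 1042/515.2 = 9030.5 Tg.
The anomaly ΔM(t) = M(t) − M_∞ decays as ΔM₀·e^(−t/τ) with ΔM₀ = 4465 − 9030.5 = −4566 Tg.
At t = 15.4 yr, e^(−t/τ) = e^(−1.777) = 0.1692, so ΔM = −772.3 Tg and M = 9030.5 − 772.3 = 8258.3 Tg.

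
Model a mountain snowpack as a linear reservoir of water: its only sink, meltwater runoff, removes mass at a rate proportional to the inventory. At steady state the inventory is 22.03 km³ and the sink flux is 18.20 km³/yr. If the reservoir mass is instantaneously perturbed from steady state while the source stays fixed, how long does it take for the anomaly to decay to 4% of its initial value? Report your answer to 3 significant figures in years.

3.90 yr

For a linear reservoir the anomaly decays as exp(−t/τ) with τ = M/F = 22.03/18.20 = 1.210 yr.
exp(−t/τ) = 0.04 ⇒ t = −τ ln(0.04) = 1.210 × 3.219 = 3.896 yr.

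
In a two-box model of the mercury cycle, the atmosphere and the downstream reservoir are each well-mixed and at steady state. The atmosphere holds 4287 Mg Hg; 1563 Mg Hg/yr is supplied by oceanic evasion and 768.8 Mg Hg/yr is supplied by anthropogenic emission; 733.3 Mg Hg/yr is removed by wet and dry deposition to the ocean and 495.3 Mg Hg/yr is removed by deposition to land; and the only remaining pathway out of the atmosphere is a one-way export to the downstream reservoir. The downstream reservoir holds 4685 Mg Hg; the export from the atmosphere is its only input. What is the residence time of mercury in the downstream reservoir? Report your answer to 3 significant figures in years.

Balance the atmosphere: ΣF_in = 1563 + 768.8 = 2331.8 Mg Hg/yr.
Export to the downstream reservoir = ΣF_in − (733.3 + 495.3) = 1103.2 Mg Hg/yr.
At steady state the output of the downstream reservoir equals its input, 1103.2 Mg Hg/yr.
τ = M / F = 4685 / 1103.2 = 4.247 yr.

4.25 yr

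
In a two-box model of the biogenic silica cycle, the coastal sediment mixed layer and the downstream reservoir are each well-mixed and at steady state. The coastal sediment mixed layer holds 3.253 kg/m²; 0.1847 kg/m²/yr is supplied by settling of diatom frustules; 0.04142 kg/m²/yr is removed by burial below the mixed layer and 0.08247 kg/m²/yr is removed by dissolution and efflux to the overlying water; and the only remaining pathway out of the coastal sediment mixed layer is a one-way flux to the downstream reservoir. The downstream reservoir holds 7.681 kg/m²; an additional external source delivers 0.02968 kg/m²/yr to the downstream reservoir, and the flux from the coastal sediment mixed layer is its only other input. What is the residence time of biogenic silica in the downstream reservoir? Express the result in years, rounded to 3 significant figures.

Balance the coastal sediment mixed layer: ΣF_in = 0.18470 kg/m²/yr.
Flux to the downstream reservoir = ΣF_in − (0.04142 + 0.08247) = 0.060810 kg/m²/yr.
Total input to the downstream reservoir = 0.060810 + 0.02968 = 0.090490 kg/m²/yr; at steady state this equals its total output.
τ = M / F = 7.681 / 0.090490 = 84.88 yr.

84.9 yr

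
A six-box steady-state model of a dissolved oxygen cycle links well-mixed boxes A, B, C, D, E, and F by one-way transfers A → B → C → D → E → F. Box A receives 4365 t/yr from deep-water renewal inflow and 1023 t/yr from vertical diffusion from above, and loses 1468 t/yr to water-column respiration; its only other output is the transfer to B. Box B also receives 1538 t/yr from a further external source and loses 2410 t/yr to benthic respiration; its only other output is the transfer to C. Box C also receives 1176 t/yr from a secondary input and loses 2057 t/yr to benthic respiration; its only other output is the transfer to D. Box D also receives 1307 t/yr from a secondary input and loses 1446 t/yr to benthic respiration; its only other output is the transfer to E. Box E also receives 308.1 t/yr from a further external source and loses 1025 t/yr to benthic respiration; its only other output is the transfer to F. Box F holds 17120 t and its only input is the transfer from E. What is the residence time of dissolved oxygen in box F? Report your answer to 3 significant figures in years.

13.1 yr

Box A: F(A→B) = (4365 + 1023) − 1468 = 3920.0 t/yr.
Box B: F(B→C) = (3920.0 + 1538) − 2410 = 3048.0 t/yr.
Box C: F(C→D) = (3048.0 + 1176) − 2057 = 2167.0 t/yr.
Box D: F(D→E) = (2167.0 + 1307) − 1446 = 2028.0 t/yr.
Box E: F(E→F) = (2028.0 + 308.1) − 1025 = 1311.1 t/yr.
Box F throughput = its input = 1311.1 t/yr; τ = 17120 / 1311.1 = 13.06 yr.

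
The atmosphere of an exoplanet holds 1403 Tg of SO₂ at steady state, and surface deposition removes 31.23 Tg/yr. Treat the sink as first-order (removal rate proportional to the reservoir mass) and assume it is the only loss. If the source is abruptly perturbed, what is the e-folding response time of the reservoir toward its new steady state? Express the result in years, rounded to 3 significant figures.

44.9 yr

For a linear reservoir the response time equals the residence time τ = M/F.
τ = 1403 / 31.23 = 44.92 yr.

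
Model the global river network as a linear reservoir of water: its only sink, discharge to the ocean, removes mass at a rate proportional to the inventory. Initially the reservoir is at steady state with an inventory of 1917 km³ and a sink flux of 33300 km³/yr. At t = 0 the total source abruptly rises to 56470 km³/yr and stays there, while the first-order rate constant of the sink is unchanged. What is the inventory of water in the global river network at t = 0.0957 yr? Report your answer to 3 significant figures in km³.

Residence time τ = M₀/F₀ = 0.05757 yr. The eventual steady state is M_∞ = M₀·(F₁/F₀) = 1917 × 56470/33300 = 3250.8 km³.
The anomaly ΔM(t) = M(t) − M_∞ decays as ΔM₀·e^(−t/τ) with ΔM₀ = 1917 − 3250.8 = −1334 km³.
At t = 0.0957 yr, e^(−t/τ) = e^(−1.662) = 0.1897, so ΔM = −253.0 km³ and M = 3250.8 − 253.0 = 2997.8 km³.

3000 km³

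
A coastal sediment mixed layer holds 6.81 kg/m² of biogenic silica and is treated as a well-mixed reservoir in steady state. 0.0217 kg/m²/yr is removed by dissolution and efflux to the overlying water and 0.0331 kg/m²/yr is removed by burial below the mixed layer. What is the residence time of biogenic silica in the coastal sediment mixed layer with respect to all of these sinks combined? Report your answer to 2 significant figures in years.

120 yr

Total removal flux = 0.0217 + 0.0331 = 0.054800 kg/m²/yr.
τ = M / ΣF_out = 6.81 / 0.054800 = 124.3 yr.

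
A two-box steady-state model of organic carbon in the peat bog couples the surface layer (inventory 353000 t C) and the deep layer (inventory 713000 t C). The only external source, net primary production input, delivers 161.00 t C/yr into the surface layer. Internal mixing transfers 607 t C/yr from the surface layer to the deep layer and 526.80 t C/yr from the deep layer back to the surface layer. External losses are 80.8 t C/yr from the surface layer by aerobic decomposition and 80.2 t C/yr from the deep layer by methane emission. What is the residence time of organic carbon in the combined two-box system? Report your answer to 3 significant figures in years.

For the system as a whole, the A↔B exchange is internal and contributes nothing to the throughput; only the external sinks remove mass.
M_total = 353000 + 713000 = 1.0660×10^6 t C.
ΣF_external_out = 80.8 + 80.2 = 161.00 t C/yr.
τ = M_total / ΣF_ext = 1.0660×10^6 / 161.00 = 6621 yr.

6620 yr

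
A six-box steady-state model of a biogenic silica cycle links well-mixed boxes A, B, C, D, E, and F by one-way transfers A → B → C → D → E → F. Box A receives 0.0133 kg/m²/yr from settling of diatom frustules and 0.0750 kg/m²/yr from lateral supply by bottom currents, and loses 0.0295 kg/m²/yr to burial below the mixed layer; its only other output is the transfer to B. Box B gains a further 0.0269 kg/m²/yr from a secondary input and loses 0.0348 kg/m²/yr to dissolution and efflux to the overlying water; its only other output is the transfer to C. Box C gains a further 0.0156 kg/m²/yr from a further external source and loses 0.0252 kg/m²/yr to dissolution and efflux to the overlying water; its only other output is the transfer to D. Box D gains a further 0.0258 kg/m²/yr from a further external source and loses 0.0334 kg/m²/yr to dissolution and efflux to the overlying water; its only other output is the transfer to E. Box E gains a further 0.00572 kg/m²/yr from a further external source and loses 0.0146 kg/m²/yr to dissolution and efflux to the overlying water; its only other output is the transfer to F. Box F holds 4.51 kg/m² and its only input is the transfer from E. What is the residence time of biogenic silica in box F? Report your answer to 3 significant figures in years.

182 yr

Box A: F(A→B) = (0.0133 + 0.0750) − 0.0295 = 0.058800 kg/m²/yr.
Box B: F(B→C) = (0.058800 + 0.0269) − 0.0348 = 0.050900 kg/m²/yr.
Box C: F(C→D) = (0.050900 + 0.0156) − 0.0252 = 0.041300 kg/m²/yr.
Box D: F(D→E) = (0.041300 + 0.0258) − 0.0334 = 0.033700 kg/m²/yr.
Box E: F(E→F) = (0.033700 + 0.00572) − 0.0146 = 0.024820 kg/m²/yr.
Box F throughput = its input = 0.024820 kg/m²/yr; τ = 4.51 / 0.024820 = 181.7 yr.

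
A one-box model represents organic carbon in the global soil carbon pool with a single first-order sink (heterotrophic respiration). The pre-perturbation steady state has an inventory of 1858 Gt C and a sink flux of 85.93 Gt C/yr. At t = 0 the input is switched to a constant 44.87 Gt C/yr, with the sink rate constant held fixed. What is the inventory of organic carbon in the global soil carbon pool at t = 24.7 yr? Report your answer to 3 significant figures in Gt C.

τ = M₀/F₀ = 1858/85.93 = 21.62 yr; rate constant k = 1/τ.
New steady state M_∞ = F₁/k = F₁·τ = 44.87 × 21.62 = 970.19 Gt C.
M(t) = M_∞ + (M₀ − M_∞)·e^(−t/τ); t/τ = 24.7/21.62 = 1.142, so e^(−t/τ) = 0.3191.
M(t) = 970.19 + 887.8 × 0.3191 = 1253.5 Gt C.

1250 Gt C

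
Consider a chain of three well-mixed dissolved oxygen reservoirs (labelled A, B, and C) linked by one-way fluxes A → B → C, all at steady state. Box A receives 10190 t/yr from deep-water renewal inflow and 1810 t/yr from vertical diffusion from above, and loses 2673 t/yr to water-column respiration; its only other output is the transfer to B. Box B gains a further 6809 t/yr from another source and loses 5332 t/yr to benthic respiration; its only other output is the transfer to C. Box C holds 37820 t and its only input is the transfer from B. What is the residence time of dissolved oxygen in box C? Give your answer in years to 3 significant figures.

Box A: F(A→B) = (10190 + 1810) − 2673 = 9327.0 t/yr.
Box B: F(B→C) = (9327.0 + 6809) − 5332 = 10804 t/yr.
Box C throughput = its input = 10804 t/yr; τ = 37820 / 10804 = 3.501 yr.

3.50 yr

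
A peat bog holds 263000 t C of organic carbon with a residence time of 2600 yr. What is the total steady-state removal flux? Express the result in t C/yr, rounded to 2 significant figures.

100 t C/yr

F = M / τ = 263000 / 2600 = 101.2 t C/yr.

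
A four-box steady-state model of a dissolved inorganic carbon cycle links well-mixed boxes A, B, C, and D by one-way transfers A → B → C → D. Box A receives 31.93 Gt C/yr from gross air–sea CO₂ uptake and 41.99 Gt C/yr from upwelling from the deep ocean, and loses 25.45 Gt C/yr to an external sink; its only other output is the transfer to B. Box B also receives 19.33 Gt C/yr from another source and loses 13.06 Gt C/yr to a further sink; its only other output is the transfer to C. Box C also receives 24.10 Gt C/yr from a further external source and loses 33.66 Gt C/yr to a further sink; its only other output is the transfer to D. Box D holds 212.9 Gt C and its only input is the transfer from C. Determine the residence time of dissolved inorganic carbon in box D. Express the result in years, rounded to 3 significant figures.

Box A: F(A→B) = (31.93 + 41.99) − 25.45 = 48.470 Gt C/yr.
Box B: F(B→C) = (48.470 + 19.33) − 13.06 = 54.740 Gt C/yr.
Box C: F(C→D) = (54.740 + 24.10) − 33.66 = 45.180 Gt C/yr.
Box D throughput = its input = 45.180 Gt C/yr; τ = 212.9 / 45.180 = 4.712 yr.

4.71 yr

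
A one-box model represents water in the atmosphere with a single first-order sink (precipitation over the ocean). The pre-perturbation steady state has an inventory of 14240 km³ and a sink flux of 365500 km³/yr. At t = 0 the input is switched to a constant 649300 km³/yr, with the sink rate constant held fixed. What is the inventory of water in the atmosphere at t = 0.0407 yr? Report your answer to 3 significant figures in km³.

τ = M₀/F₀ = 14240/365500 = 0.03896 yr; rate constant k = 1/τ.
New steady state M_∞ = F₁/k = F₁·τ = 649300 × 0.03896 = 25297 km³.
M(t) = M_∞ + (M₀ − M_∞)·e^(−t/τ); t/τ = 0.0407/0.03896 = 1.045, so e^(−t/τ) = 0.3518.
M(t) = 25297 − 11060 × 0.3518 = 21407 km³.

21400 km³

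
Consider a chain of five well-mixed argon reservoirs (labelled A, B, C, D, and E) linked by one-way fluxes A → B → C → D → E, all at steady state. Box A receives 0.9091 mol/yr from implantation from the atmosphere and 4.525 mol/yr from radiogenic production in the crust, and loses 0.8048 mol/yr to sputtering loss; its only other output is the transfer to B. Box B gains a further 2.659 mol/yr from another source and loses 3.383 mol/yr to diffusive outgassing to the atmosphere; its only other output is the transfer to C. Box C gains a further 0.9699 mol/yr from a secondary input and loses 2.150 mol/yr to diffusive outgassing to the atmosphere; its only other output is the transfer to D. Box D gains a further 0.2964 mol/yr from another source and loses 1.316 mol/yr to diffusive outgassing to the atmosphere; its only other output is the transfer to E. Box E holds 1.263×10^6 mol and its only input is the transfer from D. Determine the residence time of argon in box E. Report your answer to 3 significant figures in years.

Box A: F(A→B) = (0.9091 + 4.525) − 0.8048 = 4.6293 mol/yr.
Box B: F(B→C) = (4.6293 + 2.659) − 3.383 = 3.9053 mol/yr.
Box C: F(C→D) = (3.9053 + 0.9699) − 2.150 = 2.7252 mol/yr.
Box D: F(D→E) = (2.7252 + 0.2964) − 1.316 = 1.7056 mol/yr.
Box E throughput = its input = 1.7056 mol/yr; τ = 1.263×10^6 / 1.7056 = 740500 yr.

741000 yr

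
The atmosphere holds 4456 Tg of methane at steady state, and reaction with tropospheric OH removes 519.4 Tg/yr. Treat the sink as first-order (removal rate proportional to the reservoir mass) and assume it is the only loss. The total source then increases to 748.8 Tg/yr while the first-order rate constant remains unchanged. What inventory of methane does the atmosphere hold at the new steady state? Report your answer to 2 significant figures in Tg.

Rate constant k = F/M = 519.4 / 4456 = 0.1166 yr⁻¹.
At the new steady state, source = k·M_new ⇒ M_new = 748.8 / 0.1166 = 6424 Tg.
(Equivalently M_new = M × F_new/F_old = 4456 × 748.8/519.4.)

6400 Tg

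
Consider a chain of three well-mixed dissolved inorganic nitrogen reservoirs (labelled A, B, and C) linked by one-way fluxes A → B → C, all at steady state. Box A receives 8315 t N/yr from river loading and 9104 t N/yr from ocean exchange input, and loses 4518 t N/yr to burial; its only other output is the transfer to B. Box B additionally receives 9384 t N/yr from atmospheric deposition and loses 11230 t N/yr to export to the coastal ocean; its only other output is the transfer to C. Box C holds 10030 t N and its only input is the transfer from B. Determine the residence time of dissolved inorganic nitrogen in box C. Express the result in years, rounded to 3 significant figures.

0.907 yr

Box A: F(A→B) = (8315 + 9104) − 4518 = 12901 t N/yr.
Box B: F(B→C) = (12901 + 9384) − 11230 = 11055 t N/yr.
Box C throughput = its input = 11055 t N/yr; τ = 10030 / 11055 = 0.9073 yr.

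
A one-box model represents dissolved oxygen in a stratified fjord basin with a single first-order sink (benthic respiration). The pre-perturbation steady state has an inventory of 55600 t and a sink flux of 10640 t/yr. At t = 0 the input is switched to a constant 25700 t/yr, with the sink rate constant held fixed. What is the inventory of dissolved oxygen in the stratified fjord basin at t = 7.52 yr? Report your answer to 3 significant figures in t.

116000 t

τ = M₀/F₀ = 55600/10640 = 5.226 yr; rate constant k = 1/τ.
New steady state M_∞ = F₁/k = F₁·τ = 25700 × 5.226 = 134300 t.
M(t) = M_∞ + (M₀ − M_∞)·e^(−t/τ); t/τ = 7.52/5.226 = 1.439, so e^(−t/τ) = 0.2371.
M(t) = 134300 − 78700 × 0.2371 = 115630 t.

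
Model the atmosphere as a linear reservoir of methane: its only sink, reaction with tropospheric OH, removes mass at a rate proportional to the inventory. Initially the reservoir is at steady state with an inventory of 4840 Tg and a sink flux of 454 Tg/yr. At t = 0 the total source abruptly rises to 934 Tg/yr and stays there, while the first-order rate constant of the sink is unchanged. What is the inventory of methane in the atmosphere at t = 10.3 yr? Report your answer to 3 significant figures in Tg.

8010 Tg

Residence time τ = M₀/F₀ = 10.66 yr. The eventual steady state is M_∞ = M₀·(F₁/F₀) = 4840 × 934/454 = 9957.2 Tg.
The anomaly ΔM(t) = M(t) − M_∞ decays as ΔM₀·e^(−t/τ) with ΔM₀ = 4840 − 9957.2 = −5117 Tg.
At t = 10.3 yr, e^(−t/τ) = e^(−0.9662) = 0.3805, so ΔM = −1947 Tg and M = 9957.2 − 1947 = 8009.9 Tg.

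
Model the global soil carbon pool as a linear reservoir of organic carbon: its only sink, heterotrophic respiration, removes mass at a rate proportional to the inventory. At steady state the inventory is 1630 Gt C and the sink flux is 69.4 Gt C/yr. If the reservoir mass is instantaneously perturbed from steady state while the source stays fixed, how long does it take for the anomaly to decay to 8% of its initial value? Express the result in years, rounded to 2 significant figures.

59 yr

For a linear reservoir the anomaly decays as exp(−t/τ) with τ = M/F = 1630/69.4 = 23.49 yr.
exp(−t/τ) = 0.08 ⇒ t = −τ ln(0.08) = 23.49 × 2.526 = 59.32 yr.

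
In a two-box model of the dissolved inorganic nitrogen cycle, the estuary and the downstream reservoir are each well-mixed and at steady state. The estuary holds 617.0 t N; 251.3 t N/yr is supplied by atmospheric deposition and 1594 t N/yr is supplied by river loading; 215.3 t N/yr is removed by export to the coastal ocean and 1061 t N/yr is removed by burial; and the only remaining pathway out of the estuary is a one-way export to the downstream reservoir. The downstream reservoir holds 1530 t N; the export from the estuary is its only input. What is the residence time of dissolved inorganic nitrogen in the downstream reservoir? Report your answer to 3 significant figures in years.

2.69 yr

Balance the estuary: ΣF_in = 251.3 + 1594 = 1845.3 t N/yr.
Export to the downstream reservoir = ΣF_in − (215.3 + 1061) = 569.00 t N/yr.
At steady state the output of the downstream reservoir equals its input, 569.00 t N/yr.
τ = M / F = 1530 / 569.00 = 2.689 yr.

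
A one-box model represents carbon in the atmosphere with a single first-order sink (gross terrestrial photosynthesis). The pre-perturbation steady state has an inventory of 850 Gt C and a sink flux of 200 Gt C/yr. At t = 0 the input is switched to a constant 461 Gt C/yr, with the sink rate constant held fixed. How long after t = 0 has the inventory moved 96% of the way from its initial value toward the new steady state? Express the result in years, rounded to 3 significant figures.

13.7 yr

τ = M₀/F₀ = 850/200 = 4.250 yr.
The remaining gap fraction is e^(−t/τ); 96% covered ⇒ e^(−t/τ) = 0.0400.
t = −τ ln(0.0400) = 4.250 × 3.219 = 13.68 yr.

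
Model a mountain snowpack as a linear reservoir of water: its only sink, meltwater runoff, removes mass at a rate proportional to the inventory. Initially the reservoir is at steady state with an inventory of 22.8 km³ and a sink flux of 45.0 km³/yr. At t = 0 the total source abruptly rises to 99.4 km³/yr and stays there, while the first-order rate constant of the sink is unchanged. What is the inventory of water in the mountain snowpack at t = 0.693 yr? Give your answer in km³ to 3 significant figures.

43.3 km³

Residence time τ = M₀/F₀ = 0.5067 yr. The eventual steady state is M_∞ = M₀·(F₁/F₀) = 22.8 × 99.4/45.0 = 50.363 km³.
The anomaly ΔM(t) = M(t) − M_∞ decays as ΔM₀·e^(−t/τ) with ΔM₀ = 22.8 − 50.363 = −27.56 km³.
At t = 0.693 yr, e^(−t/τ) = e^(−1.368) = 0.2547, so ΔM = −7.020 km³ and M = 50.363 − 7.020 = 43.343 km³.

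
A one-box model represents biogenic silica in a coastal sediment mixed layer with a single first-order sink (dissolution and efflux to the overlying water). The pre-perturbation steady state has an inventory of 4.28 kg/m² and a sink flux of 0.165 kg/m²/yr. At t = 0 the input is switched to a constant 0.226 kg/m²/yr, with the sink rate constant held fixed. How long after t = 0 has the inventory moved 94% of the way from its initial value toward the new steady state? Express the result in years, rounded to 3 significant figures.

73.0 yr

τ = M₀/F₀ = 4.28/0.165 = 25.94 yr.
The remaining gap fraction is e^(−t/τ); 94% covered ⇒ e^(−t/τ) = 0.0600.
t = −τ ln(0.0600) = 25.94 × 2.813 = 72.98 yr.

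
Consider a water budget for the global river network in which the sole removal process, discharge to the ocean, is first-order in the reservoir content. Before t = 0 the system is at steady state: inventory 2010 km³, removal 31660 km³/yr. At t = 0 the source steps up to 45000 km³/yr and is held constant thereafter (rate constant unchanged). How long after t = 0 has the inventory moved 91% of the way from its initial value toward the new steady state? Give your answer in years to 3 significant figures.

τ = M₀/F₀ = 2010/31660 = 0.06349 yr.
The remaining gap fraction is e^(−t/τ); 91% covered ⇒ e^(−t/τ) = 0.0900.
t = −τ ln(0.0900) = 0.06349 × 2.408 = 0.1529 yr.

0.153 yr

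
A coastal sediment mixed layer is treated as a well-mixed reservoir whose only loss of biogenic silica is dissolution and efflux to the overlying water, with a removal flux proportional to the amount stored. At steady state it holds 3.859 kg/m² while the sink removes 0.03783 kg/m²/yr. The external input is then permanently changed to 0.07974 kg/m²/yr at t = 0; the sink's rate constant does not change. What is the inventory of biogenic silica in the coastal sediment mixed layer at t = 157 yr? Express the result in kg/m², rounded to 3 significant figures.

7.22 kg/m²

Residence time τ = M₀/F₀ = 102.0 yr. The eventual steady state is M_∞ = M₀·(F₁/F₀) = 3.859 × 0.07974/0.03783 = 8.1342 kg/m².
The anomaly ΔM(t) = M(t) − M_∞ decays as ΔM₀·e^(−t/τ) with ΔM₀ = 3.859 − 8.1342 = −4.275 kg/m².
At t = 157 yr, e^(−t/τ) = e^(−1.539) = 0.2146, so ΔM = −0.9174 kg/m² and M = 8.1342 − 0.9174 = 7.2168 kg/m².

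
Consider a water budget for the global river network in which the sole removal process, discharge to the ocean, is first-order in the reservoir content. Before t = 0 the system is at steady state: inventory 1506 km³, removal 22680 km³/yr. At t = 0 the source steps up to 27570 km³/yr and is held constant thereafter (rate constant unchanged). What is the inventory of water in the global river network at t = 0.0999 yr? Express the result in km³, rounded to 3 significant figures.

τ = M₀/F₀ = 1506/22680 = 0.06640 yr; rate constant k = 1/τ.
New steady state M_∞ = F₁/k = F₁·τ = 27570 × 0.06640 = 1830.7 km³.
M(t) = M_∞ + (M₀ − M_∞)·e^(−t/τ); t/τ = 0.0999/0.06640 = 1.504, so e^(−t/τ) = 0.2221.
M(t) = 1830.7 − 324.7 × 0.2221 = 1758.6 km³.

1760 km³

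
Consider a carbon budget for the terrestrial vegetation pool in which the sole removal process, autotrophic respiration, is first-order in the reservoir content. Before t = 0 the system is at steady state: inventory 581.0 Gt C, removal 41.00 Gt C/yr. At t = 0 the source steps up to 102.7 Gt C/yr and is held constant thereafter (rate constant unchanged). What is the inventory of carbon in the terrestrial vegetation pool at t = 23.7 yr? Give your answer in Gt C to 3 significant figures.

τ = M₀/F₀ = 581.0/41.00 = 14.17 yr; rate constant k = 1/τ.
New steady state M_∞ = F₁/k = F₁·τ = 102.7 × 14.17 = 1455.3 Gt C.
M(t) = M_∞ + (M₀ − M_∞)·e^(−t/τ); t/τ = 23.7/14.17 = 1.672, so e^(−t/τ) = 0.1878.
M(t) = 1455.3 − 874.3 × 0.1878 = 1291.1 Gt C.

1290 Gt C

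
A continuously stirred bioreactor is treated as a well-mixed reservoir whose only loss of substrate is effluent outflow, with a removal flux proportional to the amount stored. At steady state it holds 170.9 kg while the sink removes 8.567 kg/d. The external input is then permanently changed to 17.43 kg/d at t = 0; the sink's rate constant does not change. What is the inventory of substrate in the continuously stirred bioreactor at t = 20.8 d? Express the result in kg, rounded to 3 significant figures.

285 kg

Residence time τ = M₀/F₀ = 19.95 d. The eventual steady state is M_∞ = M₀·(F₁/F₀) = 170.9 × 17.43/8.567 = 347.70 kg.
The anomaly ΔM(t) = M(t) − M_∞ decays as ΔM₀·e^(−t/τ) with ΔM₀ = 170.9 − 347.70 = −176.8 kg.
At t = 20.8 d, e^(−t/τ) = e^(−1.043) = 0.3525, so ΔM = −62.33 kg and M = 347.70 − 62.33 = 285.38 kg.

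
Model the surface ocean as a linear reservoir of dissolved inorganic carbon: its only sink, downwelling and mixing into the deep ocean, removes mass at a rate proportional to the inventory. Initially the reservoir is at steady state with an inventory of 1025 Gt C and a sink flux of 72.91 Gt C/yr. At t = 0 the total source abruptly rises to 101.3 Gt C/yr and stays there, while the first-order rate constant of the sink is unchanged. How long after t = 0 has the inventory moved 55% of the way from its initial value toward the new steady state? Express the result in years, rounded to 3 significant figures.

11.2 yr

τ = M₀/F₀ = 1025/72.91 = 14.06 yr.
The remaining gap fraction is e^(−t/τ); 55% covered ⇒ e^(−t/τ) = 0.450.
t = −τ ln(0.450) = 14.06 × 0.7985 = 11.23 yr.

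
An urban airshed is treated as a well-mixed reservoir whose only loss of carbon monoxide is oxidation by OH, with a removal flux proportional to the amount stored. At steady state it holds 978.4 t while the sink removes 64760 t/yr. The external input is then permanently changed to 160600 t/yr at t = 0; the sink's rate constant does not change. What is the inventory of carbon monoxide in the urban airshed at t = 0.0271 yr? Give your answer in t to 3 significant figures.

2190 t

The sink rate constant is k = F₀/M₀ = 64760/978.4 = 66.19 yr⁻¹.
Solving dM/dt = F₁ − kM with M(0) = M₀ gives M(t) = F₁/k + (M₀ − F₁/k)·e^(−kt).
F₁/k = 160600/66.19 = 2426.4 t; kt = 66.19 × 0.0271 = 1.794, e^(−kt) = 0.1663.
M(0.0271) = 2426.4 + (978.4 − 2426.4) × 0.1663 = 2426.4 − 240.8 = 2185.5 t.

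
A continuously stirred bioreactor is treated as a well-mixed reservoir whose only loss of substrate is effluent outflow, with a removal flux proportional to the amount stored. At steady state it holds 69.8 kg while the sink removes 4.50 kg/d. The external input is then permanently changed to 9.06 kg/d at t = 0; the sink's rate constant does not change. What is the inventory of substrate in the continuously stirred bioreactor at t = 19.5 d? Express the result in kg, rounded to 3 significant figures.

120 kg

The sink rate constant is k = F₀/M₀ = 4.50/69.8 = 0.06447 d⁻¹.
Solving dM/dt = F₁ − kM with M(0) = M₀ gives M(t) = F₁/k + (M₀ − F₁/k)·e^(−kt).
F₁/k = 9.06/0.06447 = 140.53 kg; kt = 0.06447 × 19.5 = 1.257, e^(−kt) = 0.2845.
M(19.5) = 140.53 + (69.8 − 140.53) × 0.2845 = 140.53 − 20.12 = 120.41 kg.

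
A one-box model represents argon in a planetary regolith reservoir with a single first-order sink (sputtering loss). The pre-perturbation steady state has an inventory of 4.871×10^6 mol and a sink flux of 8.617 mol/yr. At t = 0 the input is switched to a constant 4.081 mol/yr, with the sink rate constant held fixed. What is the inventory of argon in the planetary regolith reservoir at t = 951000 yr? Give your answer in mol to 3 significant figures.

τ = M₀/F₀ = 4.871×10^6/8.617 = 565300 yr; rate constant k = 1/τ.
New steady state M_∞ = F₁/k = F₁·τ = 4.081 × 565300 = 2.3069×10^6 mol.
M(t) = M_∞ + (M₀ − M_∞)·e^(−t/τ); t/τ = 951000/565300 = 1.682, so e^(−t/τ) = 0.1859.
M(t) = 2.3069×10^6 + 2.564×10^6 × 0.1859 = 2.7837×10^6 mol.

2.78×10^6 mol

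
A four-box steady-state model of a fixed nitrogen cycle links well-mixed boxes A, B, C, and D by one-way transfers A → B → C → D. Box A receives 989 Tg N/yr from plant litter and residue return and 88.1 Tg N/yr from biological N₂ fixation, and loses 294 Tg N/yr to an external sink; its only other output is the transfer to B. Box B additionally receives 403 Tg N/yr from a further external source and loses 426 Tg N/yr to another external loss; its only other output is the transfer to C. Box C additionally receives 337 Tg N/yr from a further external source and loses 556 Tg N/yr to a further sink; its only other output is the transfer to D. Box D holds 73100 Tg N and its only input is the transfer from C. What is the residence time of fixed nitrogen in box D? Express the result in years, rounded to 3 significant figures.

135 yr

Box A: F(A→B) = (989 + 88.1) − 294 = 783.10 Tg N/yr.
Box B: F(B→C) = (783.10 + 403) − 426 = 760.10 Tg N/yr.
Box C: F(C→D) = (760.10 + 337) − 556 = 541.10 Tg N/yr.
Box D throughput = its input = 541.10 Tg N/yr; τ = 73100 / 541.10 = 135.1 yr.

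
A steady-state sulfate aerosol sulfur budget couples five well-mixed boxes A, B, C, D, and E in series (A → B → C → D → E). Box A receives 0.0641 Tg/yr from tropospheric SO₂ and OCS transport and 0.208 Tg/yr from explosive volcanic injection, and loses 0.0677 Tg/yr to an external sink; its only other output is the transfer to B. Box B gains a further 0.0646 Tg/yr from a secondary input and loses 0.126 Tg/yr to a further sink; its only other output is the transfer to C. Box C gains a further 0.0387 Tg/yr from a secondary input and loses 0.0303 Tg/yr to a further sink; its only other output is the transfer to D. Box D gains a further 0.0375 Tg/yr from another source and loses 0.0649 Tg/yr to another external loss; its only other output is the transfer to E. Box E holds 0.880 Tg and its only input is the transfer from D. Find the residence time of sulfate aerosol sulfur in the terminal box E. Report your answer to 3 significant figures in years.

Box A: F(A→B) = (0.0641 + 0.208) − 0.0677 = 0.20440 Tg/yr.
Box B: F(B→C) = (0.20440 + 0.0646) − 0.126 = 0.14300 Tg/yr.
Box C: F(C→D) = (0.14300 + 0.0387) − 0.0303 = 0.15140 Tg/yr.
Box D: F(D→E) = (0.15140 + 0.0375) − 0.0649 = 0.12400 Tg/yr.
Box E throughput = its input = 0.12400 Tg/yr; τ = 0.880 / 0.12400 = 7.097 yr.

7.10 yr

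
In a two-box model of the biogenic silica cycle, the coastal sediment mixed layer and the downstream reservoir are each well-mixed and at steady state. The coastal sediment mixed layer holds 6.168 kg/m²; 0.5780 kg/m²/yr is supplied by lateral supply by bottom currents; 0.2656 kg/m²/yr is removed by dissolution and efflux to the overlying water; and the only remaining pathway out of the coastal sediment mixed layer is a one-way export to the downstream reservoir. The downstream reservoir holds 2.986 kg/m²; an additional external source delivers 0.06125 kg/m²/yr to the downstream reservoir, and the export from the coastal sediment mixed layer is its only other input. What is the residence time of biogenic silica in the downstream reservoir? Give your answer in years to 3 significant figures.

7.99 yr

Balance the coastal sediment mixed layer: ΣF_in = 0.57800 kg/m²/yr.
Export to the downstream reservoir = ΣF_in − (0.2656) = 0.31240 kg/m²/yr.
Total input to the downstream reservoir = 0.31240 + 0.06125 = 0.37365 kg/m²/yr; at steady state this equals its total output.
τ = M / F = 2.986 / 0.37365 = 7.991 yr.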